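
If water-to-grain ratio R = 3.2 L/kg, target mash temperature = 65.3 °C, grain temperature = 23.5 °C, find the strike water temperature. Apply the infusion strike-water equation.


T_strike = (0.41/R)·(T_mash − T_grain) + T_mash
T_strike = (0.41/3.2)·(65.3 − 23.5) + 65.3

70.6556 °C


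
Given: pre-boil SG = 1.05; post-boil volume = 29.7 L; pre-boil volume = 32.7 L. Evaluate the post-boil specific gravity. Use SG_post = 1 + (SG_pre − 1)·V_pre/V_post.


pts_pre = (1.05 − 1)·1000 = 50.0000
pts_post = 50.0000·32.7/29.7 = 55.0505
SG_post = 1 + 55.0505/1000

1.0551


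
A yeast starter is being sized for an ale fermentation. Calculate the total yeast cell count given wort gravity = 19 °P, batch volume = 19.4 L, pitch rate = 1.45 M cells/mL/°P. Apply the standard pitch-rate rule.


cells (billions) = rate · V_L · °P
cells = 1.45 · 19.4 · 19

534.4700 billion cells


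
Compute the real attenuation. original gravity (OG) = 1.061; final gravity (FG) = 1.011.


AA = (OG−FG)/(OG−1)·100;  RA = AA·0.8192
AA = (1.061 − 1.011)/(1.061 − 1)·100 = 81.9672
RA = 81.9672·0.8192

67.1475 %


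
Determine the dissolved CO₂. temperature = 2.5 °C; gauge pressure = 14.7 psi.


vols = (P + 14.695)·(0.01821 + 0.09011·e^(−0.04·T))
vols = (14.7 + 14.695)·(0.01821 + 0.09011·e^(−0.04·2.5))

2.9320 volumes


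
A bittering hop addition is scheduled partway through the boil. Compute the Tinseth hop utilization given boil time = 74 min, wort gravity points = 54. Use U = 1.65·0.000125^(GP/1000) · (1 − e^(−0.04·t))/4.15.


bigness = 1.65·0.000125^(54/1000) = 1.0156
boil_factor = (1 − e^(−0.04·74))/4.15 = 0.2285
U = 1.0156 · 0.2285

0.2320


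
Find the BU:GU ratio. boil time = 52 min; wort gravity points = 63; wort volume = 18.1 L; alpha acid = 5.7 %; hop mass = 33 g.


U = 1.65·0.000125^(GP/1000)·(1−e^(−0.04t))/4.15;  IBU = (α/100)·m·U·1000/V;  BU:GU = IBU/GP
U = 1.65·0.000125^(63/1000)·(1−e^(−0.04·52))/4.15 = 0.1975
IBU = (5.7/100)·33·0.1975·1000/18.1 = 20.5255
BU:GU = 20.5255/63

0.3258


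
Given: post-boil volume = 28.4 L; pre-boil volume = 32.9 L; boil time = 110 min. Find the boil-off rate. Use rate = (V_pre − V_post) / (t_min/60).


rate = (32.9 − 28.4) / (110/60)

2.4545 L/hr


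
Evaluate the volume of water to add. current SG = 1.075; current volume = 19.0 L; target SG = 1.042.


V_water = V·((SG_curr − 1)/(SG_target − 1) − 1)
V_water = 19.0·((1.075 − 1)/(1.042 − 1) − 1)

14.9286 L


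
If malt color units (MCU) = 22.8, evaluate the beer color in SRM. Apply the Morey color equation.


SRM = 1.4922 · MCU^0.6859
SRM = 1.4922 · 22.8^0.6859

12.7419 SRM


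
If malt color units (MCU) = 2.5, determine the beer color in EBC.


SRM = 1.4922·MCU^0.6859;  EBC = SRM·1.97
SRM = 1.4922·2.5^0.6859 = 2.7975
EBC = 2.7975·1.97

5.5111 EBC


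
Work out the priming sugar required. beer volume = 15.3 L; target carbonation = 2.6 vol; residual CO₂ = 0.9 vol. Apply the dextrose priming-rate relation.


sugar = (target − residual)·4.0·V
sugar = (2.6 − 0.9)·4.0·15.3

104.0400 g


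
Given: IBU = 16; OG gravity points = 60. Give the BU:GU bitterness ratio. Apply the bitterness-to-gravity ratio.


BU:GU = IBU / OG_points
BU:GU = 16 / 60

0.2667


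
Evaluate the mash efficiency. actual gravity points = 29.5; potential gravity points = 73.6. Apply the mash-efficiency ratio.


efficiency = actual / potential × 100
efficiency = 29.5 / 73.6 × 100

40.0815 %


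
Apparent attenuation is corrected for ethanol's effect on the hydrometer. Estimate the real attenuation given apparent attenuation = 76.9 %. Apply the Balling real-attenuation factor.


RA = AA · 0.8192
RA = 76.9 · 0.8192

62.9965 %


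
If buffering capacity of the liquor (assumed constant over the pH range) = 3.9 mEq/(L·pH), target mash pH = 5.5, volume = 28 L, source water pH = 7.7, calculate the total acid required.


acid = buffering capacity · (pH_source − pH_target) · V
acid = 3.9 · (7.7 − 5.5) · 28

240.2400 mEq


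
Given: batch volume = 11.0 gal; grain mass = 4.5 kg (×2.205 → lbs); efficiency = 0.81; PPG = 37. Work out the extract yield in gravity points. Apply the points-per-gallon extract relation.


points = lbs × PPG × eff / vol
lbs = 4.5 × 2.205 = 9.9225
points = 9.9225 × 37 × 0.81 / 11.0

27.0343 points


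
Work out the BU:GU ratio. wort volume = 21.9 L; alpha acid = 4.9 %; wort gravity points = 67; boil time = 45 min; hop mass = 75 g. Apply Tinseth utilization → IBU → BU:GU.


U = 1.65·0.000125^(GP/1000)·(1−e^(−0.04t))/4.15;  IBU = (α/100)·m·U·1000/V;  BU:GU = IBU/GP
U = 1.65·0.000125^(67/1000)·(1−e^(−0.04·45))/4.15 = 0.1817
IBU = (4.9/100)·75·0.1817·1000/21.9 = 30.4981
BU:GU = 30.4981/67

0.4552


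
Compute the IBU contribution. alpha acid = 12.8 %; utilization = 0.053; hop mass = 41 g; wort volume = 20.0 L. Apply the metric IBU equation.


IBU = (α/100)·mass·U·1000 / V
IBU = (12.8/100)·41·0.053·1000 / 20.0

13.9072 IBU


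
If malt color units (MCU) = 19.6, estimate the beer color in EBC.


SRM = 1.4922·MCU^0.6859;  EBC = SRM·1.97
SRM = 1.4922·19.6^0.6859 = 11.4864
EBC = 11.4864·1.97

22.6283 EBC


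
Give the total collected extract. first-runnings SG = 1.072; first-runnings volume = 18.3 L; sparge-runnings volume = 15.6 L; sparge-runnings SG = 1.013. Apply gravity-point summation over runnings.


total = Σ (SG_i − 1)·1000·V_i
first = (1.072 − 1)·1000·18.3 = 1317.6000
sparge = (1.013 − 1)·1000·15.6 = 202.8000
total = 1317.6000 + 202.8000

1520.4000 gravity·L


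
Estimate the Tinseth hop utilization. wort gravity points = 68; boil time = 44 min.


U = 1.65·0.000125^(GP/1000) · (1 − e^(−0.04·t))/4.15
bigness = 1.65·0.000125^(68/1000) = 0.8955
boil_factor = (1 − e^(−0.04·44))/4.15 = 0.1995
U = 0.8955 · 0.1995

0.1787


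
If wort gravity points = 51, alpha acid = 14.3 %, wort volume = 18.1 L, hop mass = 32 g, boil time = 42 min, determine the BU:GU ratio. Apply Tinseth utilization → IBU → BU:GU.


U = 1.65·0.000125^(GP/1000)·(1−e^(−0.04t))/4.15;  IBU = (α/100)·m·U·1000/V;  BU:GU = IBU/GP
U = 1.65·0.000125^(51/1000)·(1−e^(−0.04·42))/4.15 = 0.2046
IBU = (14.3/100)·32·0.2046·1000/18.1 = 51.7143
BU:GU = 51.7143/51

1.0140


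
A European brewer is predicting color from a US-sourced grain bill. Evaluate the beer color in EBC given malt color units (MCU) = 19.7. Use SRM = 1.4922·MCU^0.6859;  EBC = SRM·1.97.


SRM = 1.4922·19.7^0.6859 = 11.5266
EBC = 11.5266·1.97

22.7074 EBC


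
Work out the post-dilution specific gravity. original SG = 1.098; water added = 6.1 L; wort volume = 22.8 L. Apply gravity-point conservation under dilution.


SG_new = 1 + (SG_old − 1)·V_old/(V_old + V_water)
pts = (1.098 − 1)·1000·22.8/(22.8 + 6.1) = 77.3149
SG_new = 1 + 77.3149/1000

1.0773


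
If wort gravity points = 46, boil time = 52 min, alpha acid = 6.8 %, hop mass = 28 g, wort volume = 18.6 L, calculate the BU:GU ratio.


U = 1.65·0.000125^(GP/1000)·(1−e^(−0.04t))/4.15;  IBU = (α/100)·m·U·1000/V;  BU:GU = IBU/GP
U = 1.65·0.000125^(46/1000)·(1−e^(−0.04·52))/4.15 = 0.2301
IBU = (6.8/100)·28·0.2301·1000/18.6 = 23.5554
BU:GU = 23.5554/46

0.5121


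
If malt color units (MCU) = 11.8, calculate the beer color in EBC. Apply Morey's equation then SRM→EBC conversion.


SRM = 1.4922·MCU^0.6859;  EBC = SRM·1.97
SRM = 1.4922·11.8^0.6859 = 8.1102
EBC = 8.1102·1.97

15.9771 EBC


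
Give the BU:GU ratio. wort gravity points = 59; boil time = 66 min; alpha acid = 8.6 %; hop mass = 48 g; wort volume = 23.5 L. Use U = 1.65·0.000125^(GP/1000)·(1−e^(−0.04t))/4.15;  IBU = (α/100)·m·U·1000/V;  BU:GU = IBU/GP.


U = 1.65·0.000125^(59/1000)·(1−e^(−0.04·66))/4.15 = 0.2173
IBU = (8.6/100)·48·0.2173·1000/23.5 = 38.1656
BU:GU = 38.1656/59

0.6469


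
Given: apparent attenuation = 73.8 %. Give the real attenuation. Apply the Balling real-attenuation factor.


RA = AA · 0.8192
RA = 73.8 · 0.8192

60.4570 %


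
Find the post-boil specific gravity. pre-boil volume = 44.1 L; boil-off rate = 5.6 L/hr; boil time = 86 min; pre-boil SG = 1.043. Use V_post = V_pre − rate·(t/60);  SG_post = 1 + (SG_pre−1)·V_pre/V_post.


V_post = 44.1 − 5.6·(86/60) = 36.0733
SG_post = 1 + (1.043 − 1)·44.1/36.0733

1.0526


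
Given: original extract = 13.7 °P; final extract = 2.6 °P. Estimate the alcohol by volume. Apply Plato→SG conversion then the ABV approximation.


SG = 259/(259 − P);  ABV = (OG − FG)·131.25
OG = 259/(259 − 13.7) = 1.0558
FG = 259/(259 − 2.6) = 1.0101
ABV = (1.0558 − 1.0101)·131.25

5.9994 % ABV


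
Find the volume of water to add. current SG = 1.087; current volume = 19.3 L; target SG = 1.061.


V_water = V·((SG_curr − 1)/(SG_target − 1) − 1)
V_water = 19.3·((1.087 − 1)/(1.061 − 1) − 1)

8.2262 L


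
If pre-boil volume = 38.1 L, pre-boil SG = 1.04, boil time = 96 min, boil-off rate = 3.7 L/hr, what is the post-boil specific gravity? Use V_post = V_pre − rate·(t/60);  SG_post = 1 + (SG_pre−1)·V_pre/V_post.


V_post = 38.1 − 3.7·(96/60) = 32.1800
SG_post = 1 + (1.04 − 1)·38.1/32.1800

1.0474


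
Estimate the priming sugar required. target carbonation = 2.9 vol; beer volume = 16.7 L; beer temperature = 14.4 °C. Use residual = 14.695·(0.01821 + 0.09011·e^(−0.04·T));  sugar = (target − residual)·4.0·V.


residual = 14.695·(0.01821 + 0.09011·e^(−0.04·14.4)) = 1.0120
sugar = (2.9 − 1.0120)·4.0·16.7

126.1207 g


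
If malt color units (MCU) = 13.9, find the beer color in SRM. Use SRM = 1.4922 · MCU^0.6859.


SRM = 1.4922 · 13.9^0.6859

9.0745 SRM


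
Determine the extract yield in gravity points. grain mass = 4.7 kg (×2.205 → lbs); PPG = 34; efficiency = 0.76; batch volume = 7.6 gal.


points = lbs × PPG × eff / vol
lbs = 4.7 × 2.205 = 10.3635
points = 10.3635 × 34 × 0.76 / 7.6

35.2359 points


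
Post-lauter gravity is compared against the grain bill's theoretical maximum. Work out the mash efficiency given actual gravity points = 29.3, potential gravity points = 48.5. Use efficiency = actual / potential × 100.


efficiency = 29.3 / 48.5 × 100

60.4124 %


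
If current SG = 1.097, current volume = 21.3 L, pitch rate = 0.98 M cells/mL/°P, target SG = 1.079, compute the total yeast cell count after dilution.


V_w = V·((SG_c−1)/(SG_t−1)−1);  °P = 259 − 259/SG_t;  cells = rate·(V+V_w)·°P
V_w = 21.3·((1.097−1)/(1.079−1)−1) = 4.8532
V_final = 21.3 + 4.8532 = 26.1532
°P = 259 − 259/1.079 = 18.9629
cells = 0.98·26.1532·18.9629

486.0218 billion cells


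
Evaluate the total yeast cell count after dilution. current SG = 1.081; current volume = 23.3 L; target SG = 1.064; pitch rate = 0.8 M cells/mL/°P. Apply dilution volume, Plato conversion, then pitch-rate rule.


V_w = V·((SG_c−1)/(SG_t−1)−1);  °P = 259 − 259/SG_t;  cells = rate·(V+V_w)·°P
V_w = 23.3·((1.081−1)/(1.064−1)−1) = 6.1891
V_final = 23.3 + 6.1891 = 29.4891
°P = 259 − 259/1.064 = 15.5789
cells = 0.8·29.4891·15.5789

367.5268 billion cells


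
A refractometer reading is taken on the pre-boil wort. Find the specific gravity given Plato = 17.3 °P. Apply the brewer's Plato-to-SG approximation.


SG = 259/(259 − P)
SG = 259/(259 − 17.3)

1.0716


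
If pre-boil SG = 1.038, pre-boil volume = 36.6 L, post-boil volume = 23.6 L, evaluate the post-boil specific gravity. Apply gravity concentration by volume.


SG_post = 1 + (SG_pre − 1)·V_pre/V_post
pts_pre = (1.038 − 1)·1000 = 38.0000
pts_post = 38.0000·36.6/23.6 = 58.9322
SG_post = 1 + 58.9322/1000

1.0589


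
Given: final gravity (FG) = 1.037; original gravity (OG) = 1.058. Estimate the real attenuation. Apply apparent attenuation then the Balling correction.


AA = (OG−FG)/(OG−1)·100;  RA = AA·0.8192
AA = (1.058 − 1.037)/(1.058 − 1)·100 = 36.2069
RA = 36.2069·0.8192

29.6607 %


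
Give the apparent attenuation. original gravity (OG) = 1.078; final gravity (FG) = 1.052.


AA = (OG − FG)/(OG − 1) · 100
AA = (1.078 − 1.052)/(1.078 − 1) · 100

33.3333 %


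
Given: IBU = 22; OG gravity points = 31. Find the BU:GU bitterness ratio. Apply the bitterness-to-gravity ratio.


BU:GU = IBU / OG_points
BU:GU = 22 / 31

0.7097


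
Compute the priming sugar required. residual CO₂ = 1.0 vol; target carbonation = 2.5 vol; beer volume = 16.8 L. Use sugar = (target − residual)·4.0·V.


sugar = (2.5 − 1.0)·4.0·16.8

100.8000 g


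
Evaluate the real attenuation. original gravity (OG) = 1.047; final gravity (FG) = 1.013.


AA = (OG−FG)/(OG−1)·100;  RA = AA·0.8192
AA = (1.047 − 1.013)/(1.047 − 1)·100 = 72.3404
RA = 72.3404·0.8192

59.2613 %


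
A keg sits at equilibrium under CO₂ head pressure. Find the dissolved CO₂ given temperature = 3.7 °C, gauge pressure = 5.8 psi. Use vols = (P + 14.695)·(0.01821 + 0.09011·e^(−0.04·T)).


vols = (5.8 + 14.695)·(0.01821 + 0.09011·e^(−0.04·3.7))

1.9660 volumes


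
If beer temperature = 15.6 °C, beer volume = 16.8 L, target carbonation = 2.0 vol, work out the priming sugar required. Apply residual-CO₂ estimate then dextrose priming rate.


residual = 14.695·(0.01821 + 0.09011·e^(−0.04·T));  sugar = (target − residual)·4.0·V
residual = 14.695·(0.01821 + 0.09011·e^(−0.04·15.6)) = 0.9771
sugar = (2.0 − 0.9771)·4.0·16.8

68.7402 g


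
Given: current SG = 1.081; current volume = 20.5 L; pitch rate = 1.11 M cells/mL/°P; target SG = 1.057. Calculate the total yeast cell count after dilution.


V_w = V·((SG_c−1)/(SG_t−1)−1);  °P = 259 − 259/SG_t;  cells = rate·(V+V_w)·°P
V_w = 20.5·((1.081−1)/(1.057−1)−1) = 8.6316
V_final = 20.5 + 8.6316 = 29.1316
°P = 259 − 259/1.057 = 13.9669
cells = 1.11·29.1316·13.9669

451.6340 billion cells


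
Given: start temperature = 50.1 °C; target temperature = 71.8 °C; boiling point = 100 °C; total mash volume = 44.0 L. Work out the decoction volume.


V_dec = V_total·(T_target − T_start)/(T_boil − T_start)
V_dec = 44.0·(71.8 − 50.1)/(100 − 50.1)

19.1343 L


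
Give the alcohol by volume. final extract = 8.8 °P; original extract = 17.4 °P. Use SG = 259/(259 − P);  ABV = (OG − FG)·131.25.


OG = 259/(259 − 17.4) = 1.0720
FG = 259/(259 − 8.8) = 1.0352
ABV = (1.0720 − 1.0352)·131.25

4.8363 % ABV


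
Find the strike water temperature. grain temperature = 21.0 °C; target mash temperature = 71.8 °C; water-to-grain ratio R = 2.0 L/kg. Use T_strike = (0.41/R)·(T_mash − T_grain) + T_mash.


T_strike = (0.41/2.0)·(71.8 − 21.0) + 71.8

82.2140 °C


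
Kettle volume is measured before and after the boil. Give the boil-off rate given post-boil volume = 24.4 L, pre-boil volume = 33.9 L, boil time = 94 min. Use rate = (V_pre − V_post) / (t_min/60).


rate = (33.9 − 24.4) / (94/60)

6.0638 L/hr


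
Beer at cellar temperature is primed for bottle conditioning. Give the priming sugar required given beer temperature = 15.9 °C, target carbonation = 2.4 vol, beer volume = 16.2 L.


residual = 14.695·(0.01821 + 0.09011·e^(−0.04·T));  sugar = (target − residual)·4.0·V
residual = 14.695·(0.01821 + 0.09011·e^(−0.04·15.9)) = 0.9686
sugar = (2.4 − 0.9686)·4.0·16.2

92.7536 g


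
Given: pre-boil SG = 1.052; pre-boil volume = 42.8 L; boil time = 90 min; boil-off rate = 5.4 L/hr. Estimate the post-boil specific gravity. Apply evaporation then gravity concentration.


V_post = V_pre − rate·(t/60);  SG_post = 1 + (SG_pre−1)·V_pre/V_post
V_post = 42.8 − 5.4·(90/60) = 34.7000
SG_post = 1 + (1.052 − 1)·42.8/34.7000

1.0641


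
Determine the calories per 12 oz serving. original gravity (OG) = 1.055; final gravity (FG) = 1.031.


ABW = (OG−FG)·131.25·0.79/FG;  °P = 259 − 259/SG (for OG→OE and FG→AE);  RE = 0.1808·OE + 0.8192·AE;  Cal = (6.9·ABW + 4·(RE−0.1))·FG·3.55
ABW = (1.055 − 1.031)·131.25·0.79/1.031 = 2.4137
OE = 259 − 259/1.055 = 13.5024 °P
AE = 259 − 259/1.031 = 7.7876 °P
RE = 0.1808·13.5024 + 0.8192·7.7876 = 8.8208 °P
Cal = (6.9·2.4137 + 4·(8.8208−0.1))·1.031·3.55

188.6303 kcal


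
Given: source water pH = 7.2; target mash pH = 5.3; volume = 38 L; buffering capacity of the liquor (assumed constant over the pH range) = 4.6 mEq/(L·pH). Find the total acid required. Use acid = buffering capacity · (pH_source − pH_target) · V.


acid = 4.6 · (7.2 − 5.3) · 38

332.1200 mEq


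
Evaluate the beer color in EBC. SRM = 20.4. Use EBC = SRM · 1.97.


EBC = 20.4 · 1.97

40.1880 EBC


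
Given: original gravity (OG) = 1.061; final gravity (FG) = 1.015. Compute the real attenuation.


AA = (OG−FG)/(OG−1)·100;  RA = AA·0.8192
AA = (1.061 − 1.015)/(1.061 − 1)·100 = 75.4098
RA = 75.4098·0.8192

61.7757 %


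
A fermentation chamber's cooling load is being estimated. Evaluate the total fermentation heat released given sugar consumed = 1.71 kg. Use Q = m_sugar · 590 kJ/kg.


Q = 1.71 · 590

1008.9000 kJ


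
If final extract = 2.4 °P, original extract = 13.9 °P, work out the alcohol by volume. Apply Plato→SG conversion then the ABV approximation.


SG = 259/(259 − P);  ABV = (OG − FG)·131.25
OG = 259/(259 − 13.9) = 1.0567
FG = 259/(259 − 2.4) = 1.0094
ABV = (1.0567 − 1.0094)·131.25

6.2158 % ABV


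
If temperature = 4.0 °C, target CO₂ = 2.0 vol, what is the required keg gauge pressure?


psi = vols/(0.01821 + 0.09011·e^(−0.04·T)) − 14.695
psi = 2.0/(0.01821 + 0.09011·e^(−0.04·4.0)) − 14.695

6.3584 psi


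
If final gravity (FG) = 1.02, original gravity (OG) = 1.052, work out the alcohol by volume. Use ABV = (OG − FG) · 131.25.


ABV = (1.052 − 1.02) · 131.25

4.2000 % ABV


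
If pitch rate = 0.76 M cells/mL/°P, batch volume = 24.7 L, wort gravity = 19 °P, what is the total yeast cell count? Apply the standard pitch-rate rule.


cells (billions) = rate · V_L · °P
cells = 0.76 · 24.7 · 19

356.6680 billion cells


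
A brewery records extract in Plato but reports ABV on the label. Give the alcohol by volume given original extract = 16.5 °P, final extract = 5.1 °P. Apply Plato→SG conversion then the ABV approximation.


SG = 259/(259 − P);  ABV = (OG − FG)·131.25
OG = 259/(259 − 16.5) = 1.0680
FG = 259/(259 − 5.1) = 1.0201
ABV = (1.0680 − 1.0201)·131.25

6.2940 % ABV


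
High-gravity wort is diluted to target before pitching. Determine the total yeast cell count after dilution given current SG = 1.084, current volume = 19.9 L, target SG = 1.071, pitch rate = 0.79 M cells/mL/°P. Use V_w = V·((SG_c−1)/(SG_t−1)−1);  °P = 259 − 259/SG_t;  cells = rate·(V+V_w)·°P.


V_w = 19.9·((1.084−1)/(1.071−1)−1) = 3.6437
V_final = 19.9 + 3.6437 = 23.5437
°P = 259 − 259/1.071 = 17.1699
cells = 0.79·23.5437·17.1699

319.3521 billion cells


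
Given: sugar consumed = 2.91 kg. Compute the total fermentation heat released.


Q = m_sugar · 590 kJ/kg
Q = 2.91 · 590

1716.9000 kJ


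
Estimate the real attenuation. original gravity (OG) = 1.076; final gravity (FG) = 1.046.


AA = (OG−FG)/(OG−1)·100;  RA = AA·0.8192
AA = (1.076 − 1.046)/(1.076 − 1)·100 = 39.4737
RA = 39.4737·0.8192

32.3368 %


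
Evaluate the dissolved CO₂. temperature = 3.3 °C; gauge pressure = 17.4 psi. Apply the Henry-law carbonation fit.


vols = (P + 14.695)·(0.01821 + 0.09011·e^(−0.04·T))
vols = (17.4 + 14.695)·(0.01821 + 0.09011·e^(−0.04·3.3))

3.1189 volumes


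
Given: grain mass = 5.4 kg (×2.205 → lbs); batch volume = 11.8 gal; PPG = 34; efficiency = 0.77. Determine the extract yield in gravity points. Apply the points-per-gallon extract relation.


points = lbs × PPG × eff / vol
lbs = 5.4 × 2.205 = 11.9070
points = 11.9070 × 34 × 0.77 / 11.8

26.4174 points


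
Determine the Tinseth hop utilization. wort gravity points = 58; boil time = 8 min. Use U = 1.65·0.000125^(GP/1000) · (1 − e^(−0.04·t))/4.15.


bigness = 1.65·0.000125^(58/1000) = 0.9797
boil_factor = (1 − e^(−0.04·8))/4.15 = 0.0660
U = 0.9797 · 0.0660

0.0647


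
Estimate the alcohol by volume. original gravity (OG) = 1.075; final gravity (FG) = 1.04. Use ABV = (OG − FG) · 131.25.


ABV = (1.075 − 1.04) · 131.25

4.5937 % ABV


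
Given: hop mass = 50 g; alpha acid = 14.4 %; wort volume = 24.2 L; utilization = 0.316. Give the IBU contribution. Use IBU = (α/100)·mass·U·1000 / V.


IBU = (14.4/100)·50·0.316·1000 / 24.2

94.0165 IBU


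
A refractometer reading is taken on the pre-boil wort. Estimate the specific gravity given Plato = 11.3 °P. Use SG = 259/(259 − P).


SG = 259/(259 − 11.3)

1.0456


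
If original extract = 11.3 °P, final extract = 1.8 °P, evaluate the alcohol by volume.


SG = 259/(259 − P);  ABV = (OG − FG)·131.25
OG = 259/(259 − 11.3) = 1.0456
FG = 259/(259 − 1.8) = 1.0070
ABV = (1.0456 − 1.0070)·131.25

5.0690 % ABV


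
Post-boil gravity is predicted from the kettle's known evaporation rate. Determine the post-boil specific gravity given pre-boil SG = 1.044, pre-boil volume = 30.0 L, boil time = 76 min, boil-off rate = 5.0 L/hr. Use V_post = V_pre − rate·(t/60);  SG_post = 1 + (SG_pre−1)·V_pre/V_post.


V_post = 30.0 − 5.0·(76/60) = 23.6667
SG_post = 1 + (1.044 − 1)·30.0/23.6667

1.0558


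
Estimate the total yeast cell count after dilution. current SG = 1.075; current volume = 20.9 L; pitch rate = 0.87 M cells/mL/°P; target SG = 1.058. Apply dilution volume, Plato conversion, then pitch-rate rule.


V_w = V·((SG_c−1)/(SG_t−1)−1);  °P = 259 − 259/SG_t;  cells = rate·(V+V_w)·°P
V_w = 20.9·((1.075−1)/(1.058−1)−1) = 6.1259
V_final = 20.9 + 6.1259 = 27.0259
°P = 259 − 259/1.058 = 14.1985
cells = 0.87·27.0259·14.1985

333.8419 billion cells


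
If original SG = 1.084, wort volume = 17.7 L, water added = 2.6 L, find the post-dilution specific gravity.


SG_new = 1 + (SG_old − 1)·V_old/(V_old + V_water)
pts = (1.084 − 1)·1000·17.7/(17.7 + 2.6) = 73.2414
SG_new = 1 + 73.2414/1000

1.0732


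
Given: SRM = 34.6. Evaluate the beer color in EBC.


EBC = SRM · 1.97
EBC = 34.6 · 1.97

68.1620 EBC


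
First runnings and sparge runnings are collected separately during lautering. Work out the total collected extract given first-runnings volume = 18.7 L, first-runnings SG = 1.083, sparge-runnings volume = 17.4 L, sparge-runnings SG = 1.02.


total = Σ (SG_i − 1)·1000·V_i
first = (1.083 − 1)·1000·18.7 = 1552.1000
sparge = (1.02 − 1)·1000·17.4 = 348.0000
total = 1552.1000 + 348.0000

1900.1000 gravity·L


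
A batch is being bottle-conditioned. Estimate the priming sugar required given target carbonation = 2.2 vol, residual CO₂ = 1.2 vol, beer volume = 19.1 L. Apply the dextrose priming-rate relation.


sugar = (target − residual)·4.0·V
sugar = (2.2 − 1.2)·4.0·19.1

76.4000 g


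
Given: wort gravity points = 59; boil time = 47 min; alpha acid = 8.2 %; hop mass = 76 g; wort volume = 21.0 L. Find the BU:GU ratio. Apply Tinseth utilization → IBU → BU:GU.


U = 1.65·0.000125^(GP/1000)·(1−e^(−0.04t))/4.15;  IBU = (α/100)·m·U·1000/V;  BU:GU = IBU/GP
U = 1.65·0.000125^(59/1000)·(1−e^(−0.04·47))/4.15 = 0.1983
IBU = (8.2/100)·76·0.1983·1000/21.0 = 58.8376
BU:GU = 58.8376/59

0.9972


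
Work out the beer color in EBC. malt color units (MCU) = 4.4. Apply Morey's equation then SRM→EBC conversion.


SRM = 1.4922·MCU^0.6859;  EBC = SRM·1.97
SRM = 1.4922·4.4^0.6859 = 4.1226
EBC = 4.1226·1.97

8.1215 EBC


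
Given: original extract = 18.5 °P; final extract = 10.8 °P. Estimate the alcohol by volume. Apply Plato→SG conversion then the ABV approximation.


SG = 259/(259 − P);  ABV = (OG − FG)·131.25
OG = 259/(259 − 18.5) = 1.0769
FG = 259/(259 − 10.8) = 1.0435
ABV = (1.0769 − 1.0435)·131.25

4.3850 % ABV


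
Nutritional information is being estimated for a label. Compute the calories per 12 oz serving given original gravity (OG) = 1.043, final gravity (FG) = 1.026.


ABW = (OG−FG)·131.25·0.79/FG;  °P = 259 − 259/SG (for OG→OE and FG→AE);  RE = 0.1808·OE + 0.8192·AE;  Cal = (6.9·ABW + 4·(RE−0.1))·FG·3.55
ABW = (1.043 − 1.026)·131.25·0.79/1.026 = 1.7180
OE = 259 − 259/1.043 = 10.6779 °P
AE = 259 − 259/1.026 = 6.5634 °P
RE = 0.1808·10.6779 + 0.8192·6.5634 = 7.3073 °P
Cal = (6.9·1.7180 + 4·(7.3073−0.1))·1.026·3.55

148.1810 kcal


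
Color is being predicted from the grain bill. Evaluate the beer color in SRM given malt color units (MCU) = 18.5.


SRM = 1.4922 · MCU^0.6859
SRM = 1.4922 · 18.5^0.6859

11.0403 SRM


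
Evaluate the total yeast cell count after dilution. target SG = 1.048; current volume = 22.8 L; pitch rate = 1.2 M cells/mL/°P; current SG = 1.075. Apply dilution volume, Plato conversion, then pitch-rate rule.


V_w = V·((SG_c−1)/(SG_t−1)−1);  °P = 259 − 259/SG_t;  cells = rate·(V+V_w)·°P
V_w = 22.8·((1.075−1)/(1.048−1)−1) = 12.8250
V_final = 22.8 + 12.8250 = 35.6250
°P = 259 − 259/1.048 = 11.8626
cells = 1.2·35.6250·11.8626

507.1260 billion cells


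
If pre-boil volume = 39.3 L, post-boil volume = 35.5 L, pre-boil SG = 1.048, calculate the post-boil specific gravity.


SG_post = 1 + (SG_pre − 1)·V_pre/V_post
pts_pre = (1.048 − 1)·1000 = 48.0000
pts_post = 48.0000·39.3/35.5 = 53.1380
SG_post = 1 + 53.1380/1000

1.0531


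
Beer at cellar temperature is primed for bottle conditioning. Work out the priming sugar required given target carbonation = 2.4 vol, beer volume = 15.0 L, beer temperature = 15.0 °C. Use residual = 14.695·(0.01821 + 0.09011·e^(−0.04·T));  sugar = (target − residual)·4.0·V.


residual = 14.695·(0.01821 + 0.09011·e^(−0.04·15.0)) = 0.9943
sugar = (2.4 − 0.9943)·4.0·15.0

84.3412 g


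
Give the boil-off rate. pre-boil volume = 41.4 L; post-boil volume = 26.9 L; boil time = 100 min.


rate = (V_pre − V_post) / (t_min/60)
rate = (41.4 − 26.9) / (100/60)

8.7000 L/hr


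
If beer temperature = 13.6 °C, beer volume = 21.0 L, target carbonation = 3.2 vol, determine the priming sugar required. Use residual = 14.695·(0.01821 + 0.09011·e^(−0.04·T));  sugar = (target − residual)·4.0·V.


residual = 14.695·(0.01821 + 0.09011·e^(−0.04·13.6)) = 1.0362
sugar = (3.2 − 1.0362)·4.0·21.0

181.7616 g


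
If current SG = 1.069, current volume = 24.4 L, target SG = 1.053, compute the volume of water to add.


V_water = V·((SG_curr − 1)/(SG_target − 1) − 1)
V_water = 24.4·((1.069 − 1)/(1.053 − 1) − 1)

7.3660 L


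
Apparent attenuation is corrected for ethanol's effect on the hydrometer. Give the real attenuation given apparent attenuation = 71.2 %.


RA = AA · 0.8192
RA = 71.2 · 0.8192

58.3270 %


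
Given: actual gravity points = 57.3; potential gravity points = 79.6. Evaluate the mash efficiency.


efficiency = actual / potential × 100
efficiency = 57.3 / 79.6 × 100

71.9849 %


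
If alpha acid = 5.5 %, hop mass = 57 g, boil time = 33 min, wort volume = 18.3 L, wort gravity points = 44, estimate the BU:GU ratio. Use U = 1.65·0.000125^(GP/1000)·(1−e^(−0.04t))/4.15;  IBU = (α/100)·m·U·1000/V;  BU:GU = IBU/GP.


U = 1.65·0.000125^(44/1000)·(1−e^(−0.04·33))/4.15 = 0.1962
IBU = (5.5/100)·57·0.1962·1000/18.3 = 33.6132
BU:GU = 33.6132/44

0.7639


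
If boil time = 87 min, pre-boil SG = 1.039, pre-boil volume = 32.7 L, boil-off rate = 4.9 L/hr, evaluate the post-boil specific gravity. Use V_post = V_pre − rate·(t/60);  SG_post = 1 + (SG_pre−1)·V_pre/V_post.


V_post = 32.7 − 4.9·(87/60) = 25.5950
SG_post = 1 + (1.039 − 1)·32.7/25.5950

1.0498


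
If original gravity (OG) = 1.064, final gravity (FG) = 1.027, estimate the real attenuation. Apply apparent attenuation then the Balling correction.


AA = (OG−FG)/(OG−1)·100;  RA = AA·0.8192
AA = (1.064 − 1.027)/(1.064 − 1)·100 = 57.8125
RA = 57.8125·0.8192

47.3600 %


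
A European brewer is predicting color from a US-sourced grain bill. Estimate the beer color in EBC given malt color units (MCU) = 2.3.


SRM = 1.4922·MCU^0.6859;  EBC = SRM·1.97
SRM = 1.4922·2.3^0.6859 = 2.6420
EBC = 2.6420·1.97

5.2048 EBC


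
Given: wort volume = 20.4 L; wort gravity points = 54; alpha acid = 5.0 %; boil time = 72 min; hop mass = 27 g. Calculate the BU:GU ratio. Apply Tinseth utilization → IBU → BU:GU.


U = 1.65·0.000125^(GP/1000)·(1−e^(−0.04t))/4.15;  IBU = (α/100)·m·U·1000/V;  BU:GU = IBU/GP
U = 1.65·0.000125^(54/1000)·(1−e^(−0.04·72))/4.15 = 0.2310
IBU = (5.0/100)·27·0.2310·1000/20.4 = 15.2856
BU:GU = 15.2856/54

0.2831


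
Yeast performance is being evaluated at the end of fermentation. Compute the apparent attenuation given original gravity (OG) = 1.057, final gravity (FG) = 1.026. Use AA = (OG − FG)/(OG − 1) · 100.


AA = (1.057 − 1.026)/(1.057 − 1) · 100

54.3860 %


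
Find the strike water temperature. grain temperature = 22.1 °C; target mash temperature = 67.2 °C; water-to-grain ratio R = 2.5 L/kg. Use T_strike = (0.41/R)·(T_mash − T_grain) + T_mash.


T_strike = (0.41/2.5)·(67.2 − 22.1) + 67.2

74.5964 °C


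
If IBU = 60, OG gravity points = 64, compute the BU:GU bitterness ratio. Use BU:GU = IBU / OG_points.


BU:GU = 60 / 64

0.9375


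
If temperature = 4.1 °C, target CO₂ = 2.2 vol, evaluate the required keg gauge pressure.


psi = vols/(0.01821 + 0.09011·e^(−0.04·T)) − 14.695
psi = 2.2/(0.01821 + 0.09011·e^(−0.04·4.1)) − 14.695

8.5387 psi


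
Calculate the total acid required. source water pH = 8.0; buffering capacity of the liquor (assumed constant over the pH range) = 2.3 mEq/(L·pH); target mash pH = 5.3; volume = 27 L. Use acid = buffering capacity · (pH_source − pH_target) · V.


acid = 2.3 · (8.0 − 5.3) · 27

167.6700 mEq


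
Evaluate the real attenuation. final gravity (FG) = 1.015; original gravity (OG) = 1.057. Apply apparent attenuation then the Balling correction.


AA = (OG−FG)/(OG−1)·100;  RA = AA·0.8192
AA = (1.057 − 1.015)/(1.057 − 1)·100 = 73.6842
RA = 73.6842·0.8192

60.3621 %


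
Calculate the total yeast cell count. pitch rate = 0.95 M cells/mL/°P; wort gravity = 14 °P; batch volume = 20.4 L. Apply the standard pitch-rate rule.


cells (billions) = rate · V_L · °P
cells = 0.95 · 20.4 · 14

271.3200 billion cells


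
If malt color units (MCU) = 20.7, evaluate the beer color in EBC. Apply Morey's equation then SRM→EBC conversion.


SRM = 1.4922·MCU^0.6859;  EBC = SRM·1.97
SRM = 1.4922·20.7^0.6859 = 11.9248
EBC = 11.9248·1.97

23.4919 EBC


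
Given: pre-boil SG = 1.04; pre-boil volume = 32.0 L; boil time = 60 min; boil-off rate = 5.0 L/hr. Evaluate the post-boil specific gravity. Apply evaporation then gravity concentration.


V_post = V_pre − rate·(t/60);  SG_post = 1 + (SG_pre−1)·V_pre/V_post
V_post = 32.0 − 5.0·(60/60) = 27.0000
SG_post = 1 + (1.04 − 1)·32.0/27.0000

1.0474


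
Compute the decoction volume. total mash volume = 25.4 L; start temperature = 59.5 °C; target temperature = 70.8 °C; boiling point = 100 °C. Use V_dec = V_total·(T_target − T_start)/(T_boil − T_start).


V_dec = 25.4·(70.8 − 59.5)/(100 − 59.5)

7.0869 L


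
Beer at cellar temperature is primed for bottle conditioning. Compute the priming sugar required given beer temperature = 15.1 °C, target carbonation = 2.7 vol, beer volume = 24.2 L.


residual = 14.695·(0.01821 + 0.09011·e^(−0.04·T));  sugar = (target − residual)·4.0·V
residual = 14.695·(0.01821 + 0.09011·e^(−0.04·15.1)) = 0.9914
sugar = (2.7 − 0.9914)·4.0·24.2

165.3912 g


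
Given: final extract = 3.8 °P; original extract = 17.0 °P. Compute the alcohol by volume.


SG = 259/(259 − P);  ABV = (OG − FG)·131.25
OG = 259/(259 − 17.0) = 1.0702
FG = 259/(259 − 3.8) = 1.0149
ABV = (1.0702 − 1.0149)·131.25

7.2657 % ABV


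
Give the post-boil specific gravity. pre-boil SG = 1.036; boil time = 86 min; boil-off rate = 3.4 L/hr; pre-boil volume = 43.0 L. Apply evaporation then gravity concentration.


V_post = V_pre − rate·(t/60);  SG_post = 1 + (SG_pre−1)·V_pre/V_post
V_post = 43.0 − 3.4·(86/60) = 38.1267
SG_post = 1 + (1.036 − 1)·43.0/38.1267

1.0406


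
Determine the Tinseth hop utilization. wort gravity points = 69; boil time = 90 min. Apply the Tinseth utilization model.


U = 1.65·0.000125^(GP/1000) · (1 − e^(−0.04·t))/4.15
bigness = 1.65·0.000125^(69/1000) = 0.8875
boil_factor = (1 − e^(−0.04·90))/4.15 = 0.2344
U = 0.8875 · 0.2344

0.2080


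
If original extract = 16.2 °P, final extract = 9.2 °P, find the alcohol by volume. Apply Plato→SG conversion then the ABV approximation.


SG = 259/(259 − P);  ABV = (OG − FG)·131.25
OG = 259/(259 − 16.2) = 1.0667
FG = 259/(259 − 9.2) = 1.0368
ABV = (1.0667 − 1.0368)·131.25

3.9233 % ABV


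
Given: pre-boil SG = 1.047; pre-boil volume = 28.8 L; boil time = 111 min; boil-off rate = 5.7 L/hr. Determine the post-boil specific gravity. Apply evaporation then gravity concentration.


V_post = V_pre − rate·(t/60);  SG_post = 1 + (SG_pre−1)·V_pre/V_post
V_post = 28.8 − 5.7·(111/60) = 18.2550
SG_post = 1 + (1.047 − 1)·28.8/18.2550

1.0741


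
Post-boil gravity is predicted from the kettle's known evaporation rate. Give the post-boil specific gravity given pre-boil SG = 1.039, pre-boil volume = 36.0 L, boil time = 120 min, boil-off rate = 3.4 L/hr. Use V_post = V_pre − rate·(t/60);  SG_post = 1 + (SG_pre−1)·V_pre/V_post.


V_post = 36.0 − 3.4·(120/60) = 29.2000
SG_post = 1 + (1.039 − 1)·36.0/29.2000

1.0481


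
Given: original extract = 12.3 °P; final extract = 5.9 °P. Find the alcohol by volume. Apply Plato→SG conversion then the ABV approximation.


SG = 259/(259 − P);  ABV = (OG − FG)·131.25
OG = 259/(259 − 12.3) = 1.0499
FG = 259/(259 − 5.9) = 1.0233
ABV = (1.0499 − 1.0233)·131.25

3.4843 % ABV


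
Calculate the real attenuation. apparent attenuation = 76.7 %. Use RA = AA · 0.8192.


RA = 76.7 · 0.8192

62.8326 %


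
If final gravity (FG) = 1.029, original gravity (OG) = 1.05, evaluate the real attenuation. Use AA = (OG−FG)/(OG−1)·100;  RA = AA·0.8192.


AA = (1.05 − 1.029)/(1.05 − 1)·100 = 42.0000
RA = 42.0000·0.8192

34.4064 %


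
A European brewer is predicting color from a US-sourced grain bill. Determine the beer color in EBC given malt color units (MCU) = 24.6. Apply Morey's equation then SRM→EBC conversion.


SRM = 1.4922·MCU^0.6859;  EBC = SRM·1.97
SRM = 1.4922·24.6^0.6859 = 13.4236
EBC = 13.4236·1.97

26.4445 EBC


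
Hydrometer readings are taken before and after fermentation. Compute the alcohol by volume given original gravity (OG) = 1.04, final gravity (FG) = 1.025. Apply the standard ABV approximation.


ABV = (OG − FG) · 131.25
ABV = (1.04 − 1.025) · 131.25

1.9688 % ABV


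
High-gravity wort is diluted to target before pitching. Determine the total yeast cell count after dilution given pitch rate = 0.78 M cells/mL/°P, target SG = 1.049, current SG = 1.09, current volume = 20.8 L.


V_w = V·((SG_c−1)/(SG_t−1)−1);  °P = 259 − 259/SG_t;  cells = rate·(V+V_w)·°P
V_w = 20.8·((1.09−1)/(1.049−1)−1) = 17.4041
V_final = 20.8 + 17.4041 = 38.2041
°P = 259 − 259/1.049 = 12.0982
cells = 0.78·38.2041·12.0982

360.5161 billion cells


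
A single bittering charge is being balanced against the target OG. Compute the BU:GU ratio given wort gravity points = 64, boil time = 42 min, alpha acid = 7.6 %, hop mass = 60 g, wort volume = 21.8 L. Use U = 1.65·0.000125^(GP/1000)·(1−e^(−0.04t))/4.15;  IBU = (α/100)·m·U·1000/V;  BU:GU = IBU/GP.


U = 1.65·0.000125^(64/1000)·(1−e^(−0.04·42))/4.15 = 0.1820
IBU = (7.6/100)·60·0.1820·1000/21.8 = 38.0690
BU:GU = 38.0690/64

0.5948


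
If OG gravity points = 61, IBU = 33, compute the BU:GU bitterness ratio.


BU:GU = IBU / OG_points
BU:GU = 33 / 61

0.5410


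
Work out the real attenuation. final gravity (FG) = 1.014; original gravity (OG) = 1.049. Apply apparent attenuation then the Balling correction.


AA = (OG−FG)/(OG−1)·100;  RA = AA·0.8192
AA = (1.049 − 1.014)/(1.049 − 1)·100 = 71.4286
RA = 71.4286·0.8192

58.5143 %


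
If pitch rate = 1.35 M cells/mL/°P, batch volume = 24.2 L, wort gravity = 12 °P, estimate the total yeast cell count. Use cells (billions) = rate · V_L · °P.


cells = 1.35 · 24.2 · 12

392.0400 billion cells


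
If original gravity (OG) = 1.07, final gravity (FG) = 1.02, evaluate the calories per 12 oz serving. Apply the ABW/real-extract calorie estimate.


ABW = (OG−FG)·131.25·0.79/FG;  °P = 259 − 259/SG (for OG→OE and FG→AE);  RE = 0.1808·OE + 0.8192·AE;  Cal = (6.9·ABW + 4·(RE−0.1))·FG·3.55
ABW = (1.07 − 1.02)·131.25·0.79/1.02 = 5.0827
OE = 259 − 259/1.07 = 16.9439 °P
AE = 259 − 259/1.02 = 5.0784 °P
RE = 0.1808·16.9439 + 0.8192·5.0784 = 7.2237 °P
Cal = (6.9·5.0827 + 4·(7.2237−0.1))·1.02·3.55

230.1711 kcal


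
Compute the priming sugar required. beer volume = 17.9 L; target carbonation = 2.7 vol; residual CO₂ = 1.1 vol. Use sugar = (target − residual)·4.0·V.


sugar = (2.7 − 1.1)·4.0·17.9

114.5600 g


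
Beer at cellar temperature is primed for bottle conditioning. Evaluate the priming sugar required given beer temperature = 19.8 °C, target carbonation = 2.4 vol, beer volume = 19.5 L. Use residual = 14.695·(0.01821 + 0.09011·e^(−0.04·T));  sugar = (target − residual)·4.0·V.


residual = 14.695·(0.01821 + 0.09011·e^(−0.04·19.8)) = 0.8674
sugar = (2.4 − 0.8674)·4.0·19.5

119.5458 g


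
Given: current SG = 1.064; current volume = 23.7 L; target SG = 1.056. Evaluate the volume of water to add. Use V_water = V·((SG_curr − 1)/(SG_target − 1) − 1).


V_water = 23.7·((1.064 − 1)/(1.056 − 1) − 1)

3.3857 L


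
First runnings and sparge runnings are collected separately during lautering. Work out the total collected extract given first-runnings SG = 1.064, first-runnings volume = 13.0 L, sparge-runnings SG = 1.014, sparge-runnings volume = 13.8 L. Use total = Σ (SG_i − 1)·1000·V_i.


first = (1.064 − 1)·1000·13.0 = 832.0000
sparge = (1.014 − 1)·1000·13.8 = 193.2000
total = 832.0000 + 193.2000

1025.2000 gravity·L


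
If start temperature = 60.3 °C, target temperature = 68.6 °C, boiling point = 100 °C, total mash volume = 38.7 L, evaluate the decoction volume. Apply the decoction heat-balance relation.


V_dec = V_total·(T_target − T_start)/(T_boil − T_start)
V_dec = 38.7·(68.6 − 60.3)/(100 − 60.3)

8.0909 L


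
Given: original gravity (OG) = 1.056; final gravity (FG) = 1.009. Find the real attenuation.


AA = (OG−FG)/(OG−1)·100;  RA = AA·0.8192
AA = (1.056 − 1.009)/(1.056 − 1)·100 = 83.9286
RA = 83.9286·0.8192

68.7543 %


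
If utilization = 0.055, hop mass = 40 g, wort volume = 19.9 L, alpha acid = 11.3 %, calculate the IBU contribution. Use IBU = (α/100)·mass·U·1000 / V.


IBU = (11.3/100)·40·0.055·1000 / 19.9

12.4925 IBU


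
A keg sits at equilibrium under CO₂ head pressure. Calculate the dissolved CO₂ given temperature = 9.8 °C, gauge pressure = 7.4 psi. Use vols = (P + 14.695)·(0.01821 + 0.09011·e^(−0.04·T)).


vols = (7.4 + 14.695)·(0.01821 + 0.09011·e^(−0.04·9.8))

1.7477 volumes
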